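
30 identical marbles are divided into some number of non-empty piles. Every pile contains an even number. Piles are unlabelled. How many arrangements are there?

176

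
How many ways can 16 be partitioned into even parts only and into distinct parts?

Listing the qualifying partitions of 16:
16
14, 2
12, 4
10, 6
10, 4, 2
8, 6, 2

6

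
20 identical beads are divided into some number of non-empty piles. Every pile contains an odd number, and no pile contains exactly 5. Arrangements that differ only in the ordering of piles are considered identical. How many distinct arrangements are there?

There are too many to list fully; the first 12 (by largest part) are:
19, 1
17, 3
17, 1, 1, 1
15, 3, 1, 1
15, 1, 1, 1, 1, 1
13, 7
13, 3, 3, 1
13, 3, 1, 1, 1, 1
13, 1, 1, 1, 1, 1, 1, 1
11, 9
11, 7, 1, 1
11, 3, 3, 3
…and 25 more, for 37 total.

37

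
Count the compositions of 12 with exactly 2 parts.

11

A composition of 12 into 2 positive parts is chosen by placing 1 dividers among the 11 gaps between 12 units: C(11,1) = 11.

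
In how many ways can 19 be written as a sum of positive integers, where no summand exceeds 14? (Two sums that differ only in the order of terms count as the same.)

Direct enumeration gives 478 partitions.

478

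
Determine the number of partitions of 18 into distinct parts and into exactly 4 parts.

Enumerating:
12, 3, 2, 1
11, 4, 2, 1
10, 5, 2, 1
10, 4, 3, 1
9, 6, 2, 1
9, 5, 3, 1
9, 4, 3, 2
8, 7, 2, 1
8, 6, 3, 1
8, 5, 4, 1
8, 5, 3, 2
7, 6, 4, 1
7, 6, 3, 2
7, 5, 4, 2
6, 5, 4, 3

15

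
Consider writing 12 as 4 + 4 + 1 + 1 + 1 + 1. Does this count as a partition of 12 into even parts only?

No

The parts sum to 12, and the condition 'every summand is even' is violated.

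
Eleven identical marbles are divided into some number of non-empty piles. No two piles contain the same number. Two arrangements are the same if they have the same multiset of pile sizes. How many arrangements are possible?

They are:
11
10,1
9,2
8,3
8,2,1
7,4
7,3,1
6,5
6,4,1
6,3,2
5,4,2
5,3,2,1
That's 12 in total.

12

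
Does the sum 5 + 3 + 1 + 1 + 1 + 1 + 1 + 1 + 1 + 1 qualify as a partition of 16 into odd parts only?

The parts sum to 16, and the condition 'every summand is odd' holds.

Yes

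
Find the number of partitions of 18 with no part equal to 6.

Counting exhaustively, 308 partitions satisfy the conditions.

308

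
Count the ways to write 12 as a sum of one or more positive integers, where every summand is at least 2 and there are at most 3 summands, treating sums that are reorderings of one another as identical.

They are:
12
10, 2
9, 3
8, 4
8, 2, 2
7, 5
7, 3, 2
6, 6
6, 4, 2
6, 3, 3
5, 5, 2
5, 4, 3
4, 4, 4
That's 13 in total.

13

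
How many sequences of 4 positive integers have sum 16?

455

A composition of 16 into 4 positive parts is chosen by placing 3 dividers among the 15 gaps between 16 units: C(15,3) = 455.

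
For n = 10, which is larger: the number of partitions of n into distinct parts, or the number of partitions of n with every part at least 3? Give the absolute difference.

5

Partitions of 10 into distinct parts: 10.
Partitions of 10 with every part at least 3: 5.
|10 − 5| = 5.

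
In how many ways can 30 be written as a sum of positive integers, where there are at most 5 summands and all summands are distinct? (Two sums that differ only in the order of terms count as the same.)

268

Counting exhaustively, 268 partitions satisfy the conditions.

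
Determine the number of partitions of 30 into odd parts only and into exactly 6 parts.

58

There are too many to list fully; the first 12 (by largest part) are:
25, 1, 1, 1, 1, 1
23, 3, 1, 1, 1, 1
21, 5, 1, 1, 1, 1
21, 3, 3, 1, 1, 1
19, 7, 1, 1, 1, 1
19, 5, 3, 1, 1, 1
19, 3, 3, 3, 1, 1
17, 9, 1, 1, 1, 1
17, 7, 3, 1, 1, 1
17, 5, 5, 1, 1, 1
17, 5, 3, 3, 1, 1
17, 3, 3, 3, 3, 1
…and 46 more, for 58 total.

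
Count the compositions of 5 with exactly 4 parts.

A composition of 5 into 4 positive parts is chosen by placing 3 dividers among the 4 gaps between 5 units: C(4,3) = 4.

4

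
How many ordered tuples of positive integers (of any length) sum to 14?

The number of compositions of n is 2^(n−1); here 2^13 = 8192.

8192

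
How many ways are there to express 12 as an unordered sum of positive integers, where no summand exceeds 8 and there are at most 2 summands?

3

The partitions of 12 that satisfy the conditions:
8 + 4
7 + 5
6 + 6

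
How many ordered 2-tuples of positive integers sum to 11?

Equivalently, choose which 1 of the 10 gaps become plus signs: C(10,1) = 10.

10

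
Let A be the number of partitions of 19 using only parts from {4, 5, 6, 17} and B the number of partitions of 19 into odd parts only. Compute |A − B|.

Partitions of 19 using only parts from {4, 5, 6, 17}: 2.
Partitions of 19 into odd parts only: 54.
|2 − 54| = 52.

52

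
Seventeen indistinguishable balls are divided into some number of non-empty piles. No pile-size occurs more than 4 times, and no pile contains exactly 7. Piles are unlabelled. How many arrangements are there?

171

A full systematic count gives 171.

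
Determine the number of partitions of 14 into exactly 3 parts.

16

Enumerating:
12+1+1
11+2+1
10+3+1
10+2+2
9+4+1
9+3+2
8+5+1
8+4+2
8+3+3
7+6+1
7+5+2
7+4+3
6+6+2
6+5+3
6+4+4
5+5+4
That's 16 in total.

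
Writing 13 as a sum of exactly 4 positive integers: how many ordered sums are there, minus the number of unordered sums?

202

Compositions: C(12,3) = 220.
Partitions of 13 into exactly 4 parts: 18.
Difference: 220 − 18 = 202.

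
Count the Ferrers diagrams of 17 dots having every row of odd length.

There are too many to list fully; the first 12 (by largest part) are:
17
1,1,15
1,3,13
1,1,1,1,13
1,5,11
3,3,11
1,1,1,3,11
1,1,1,1,1,1,11
1,7,9
3,5,9
1,1,1,5,9
1,1,3,3,9
…and 26 more, for 38 total.

38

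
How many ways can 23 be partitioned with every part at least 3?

88

Counting exhaustively, 88 partitions satisfy the conditions.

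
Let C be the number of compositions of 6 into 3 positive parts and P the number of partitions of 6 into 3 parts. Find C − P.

7

Ordered (compositions into 3 parts): C(5,2) = 10.
Unordered (partitions into 3 parts): 3.
Difference: 10 − 3 = 7.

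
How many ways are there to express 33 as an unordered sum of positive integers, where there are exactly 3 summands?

Systematic enumeration (by largest part, then next-largest, …) yields 91.

91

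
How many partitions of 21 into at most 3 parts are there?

48

A partial list (first 12 by largest part):
21
20+1
19+2
19+1+1
18+3
18+2+1
17+4
17+3+1
17+2+2
16+5
16+4+1
16+3+2
…and 36 more, for 48 total.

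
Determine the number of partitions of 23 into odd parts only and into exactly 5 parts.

The partitions of 23 that satisfy the conditions:
19,1,1,1,1
17,3,1,1,1
15,5,1,1,1
15,3,3,1,1
13,7,1,1,1
13,5,3,1,1
13,3,3,3,1
11,9,1,1,1
11,7,3,1,1
11,5,5,1,1
11,5,3,3,1
11,3,3,3,3
9,9,3,1,1
9,7,5,1,1
9,7,3,3,1
9,5,5,3,1
9,5,3,3,3
7,7,7,1,1
7,7,5,3,1
7,7,3,3,3
7,5,5,5,1
7,5,5,3,3
5,5,5,5,3
That's 23 in total.

23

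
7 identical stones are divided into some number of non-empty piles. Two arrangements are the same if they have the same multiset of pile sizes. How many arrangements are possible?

Enumerating:
7
6,1
5,2
5,1,1
4,3
4,2,1
4,1,1,1
3,3,1
3,2,2
3,2,1,1
3,1,1,1,1
2,2,2,1
2,2,1,1,1
2,1,1,1,1,1
1,1,1,1,1,1,1
Counting gives 15.

15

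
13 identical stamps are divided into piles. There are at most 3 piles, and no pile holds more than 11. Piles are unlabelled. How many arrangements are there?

19

The partitions of 13 that satisfy the conditions:
2,11
1,1,11
3,10
1,2,10
4,9
1,3,9
2,2,9
5,8
1,4,8
2,3,8
6,7
1,5,7
2,4,7
3,3,7
1,6,6
2,5,6
3,4,6
3,5,5
4,4,5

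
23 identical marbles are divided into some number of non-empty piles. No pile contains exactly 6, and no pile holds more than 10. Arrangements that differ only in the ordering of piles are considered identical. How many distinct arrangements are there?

717

Enumerating by decreasing first part gives 717 partitions in all.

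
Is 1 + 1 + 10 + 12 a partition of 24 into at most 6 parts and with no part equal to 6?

The parts sum to 24, and the condition 'there are at most 6 summands' holds; the condition 'no summand equals 6' holds.

Yes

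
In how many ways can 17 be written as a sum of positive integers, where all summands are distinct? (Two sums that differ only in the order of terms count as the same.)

38

A partial list (first 12 by largest part):
17
16+1
15+2
14+3
14+2+1
13+4
13+3+1
12+5
12+4+1
12+3+2
11+6
11+5+1
…and 26 more, for 38 total.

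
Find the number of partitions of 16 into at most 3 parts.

There are too many to list fully; the first 12 (by largest part) are:
16
15+1
14+2
14+1+1
13+3
13+2+1
12+4
12+3+1
12+2+2
11+5
11+4+1
11+3+2
…and 18 more, for 30 total.

30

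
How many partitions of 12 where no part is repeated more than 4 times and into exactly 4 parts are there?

The partitions of 12 that satisfy the conditions:
9,1,1,1
8,2,1,1
7,3,1,1
7,2,2,1
6,4,1,1
6,3,2,1
6,2,2,2
5,5,1,1
5,4,2,1
5,3,3,1
5,3,2,2
4,4,3,1
4,4,2,2
4,3,3,2
3,3,3,3
That's 15 in total.

15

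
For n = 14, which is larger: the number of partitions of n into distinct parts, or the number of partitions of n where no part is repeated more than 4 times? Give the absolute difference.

78

Partitions of 14 into distinct parts: 22.
Partitions of 14 where no part is repeated more than 4 times: 100.
|22 − 100| = 78.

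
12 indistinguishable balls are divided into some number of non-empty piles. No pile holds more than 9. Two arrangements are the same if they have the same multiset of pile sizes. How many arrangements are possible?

Counting exhaustively, 73 partitions satisfy the conditions.

73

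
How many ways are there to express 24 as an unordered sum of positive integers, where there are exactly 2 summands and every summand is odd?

6

They are:
23, 1
21, 3
19, 5
17, 7
15, 9
13, 11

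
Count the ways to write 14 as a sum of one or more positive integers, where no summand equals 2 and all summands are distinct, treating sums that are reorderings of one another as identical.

13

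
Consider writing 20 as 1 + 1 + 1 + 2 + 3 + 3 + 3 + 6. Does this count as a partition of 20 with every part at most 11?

Yes

The parts sum to 20, and the condition 'no summand exceeds 11' holds.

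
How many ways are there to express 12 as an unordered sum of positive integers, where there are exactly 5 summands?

13

Enumerating:
8, 1, 1, 1, 1
7, 2, 1, 1, 1
6, 3, 1, 1, 1
6, 2, 2, 1, 1
5, 4, 1, 1, 1
5, 3, 2, 1, 1
5, 2, 2, 2, 1
4, 4, 2, 1, 1
4, 3, 3, 1, 1
4, 3, 2, 2, 1
4, 2, 2, 2, 2
3, 3, 3, 2, 1
3, 3, 2, 2, 2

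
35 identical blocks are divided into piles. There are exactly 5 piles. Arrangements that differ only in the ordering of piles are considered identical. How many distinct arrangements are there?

Systematic enumeration (by largest part, then next-largest, …) yields 674.

674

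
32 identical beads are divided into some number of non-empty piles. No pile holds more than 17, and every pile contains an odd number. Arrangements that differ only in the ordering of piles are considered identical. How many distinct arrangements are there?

341

Counting exhaustively, 341 partitions satisfy the conditions.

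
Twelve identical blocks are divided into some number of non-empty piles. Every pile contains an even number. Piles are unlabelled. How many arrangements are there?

They are:
12
2, 10
4, 8
2, 2, 8
6, 6
2, 4, 6
2, 2, 2, 6
4, 4, 4
2, 2, 4, 4
2, 2, 2, 2, 4
2, 2, 2, 2, 2, 2
Counting gives 11.

11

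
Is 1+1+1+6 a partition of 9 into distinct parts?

No

The parts sum to 9, and the condition 'all summands are distinct' is violated.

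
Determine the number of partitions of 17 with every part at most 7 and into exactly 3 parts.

The partitions of 17 that satisfy the conditions:
7, 7, 3
7, 6, 4
7, 5, 5
6, 6, 5

4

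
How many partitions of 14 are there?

135

Systematic enumeration (by largest part, then next-largest, …) yields 135.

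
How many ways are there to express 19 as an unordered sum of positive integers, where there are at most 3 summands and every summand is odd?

They are:
19
1 + 1 + 17
1 + 3 + 15
1 + 5 + 13
3 + 3 + 13
1 + 7 + 11
3 + 5 + 11
1 + 9 + 9
3 + 7 + 9
5 + 5 + 9
5 + 7 + 7

11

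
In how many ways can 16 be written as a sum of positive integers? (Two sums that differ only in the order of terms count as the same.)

231

Counting exhaustively, 231 partitions satisfy the conditions.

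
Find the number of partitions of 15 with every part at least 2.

41

A partial list (first 12 by largest part):
15
2 + 13
3 + 12
4 + 11
2 + 2 + 11
5 + 10
2 + 3 + 10
6 + 9
2 + 4 + 9
3 + 3 + 9
2 + 2 + 2 + 9
7 + 8
…and 29 more, for 41 total.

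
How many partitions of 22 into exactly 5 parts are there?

Systematic enumeration (by largest part, then next-largest, …) yields 119.

119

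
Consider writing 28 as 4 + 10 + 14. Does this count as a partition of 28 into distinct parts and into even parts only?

The parts sum to 28, and the condition 'all summands are distinct' holds; the condition 'every summand is even' holds.

Yes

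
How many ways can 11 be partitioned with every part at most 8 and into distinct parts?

Enumerating:
8+3
8+2+1
7+4
7+3+1
6+5
6+4+1
6+3+2
5+4+2
5+3+2+1

9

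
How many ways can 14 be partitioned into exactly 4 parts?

Enumerating:
1,1,1,11
1,1,2,10
1,1,3,9
1,2,2,9
1,1,4,8
1,2,3,8
2,2,2,8
1,1,5,7
1,2,4,7
1,3,3,7
2,2,3,7
1,1,6,6
1,2,5,6
1,3,4,6
2,2,4,6
2,3,3,6
1,3,5,5
2,2,5,5
1,4,4,5
2,3,4,5
3,3,3,5
2,4,4,4
3,3,4,4

23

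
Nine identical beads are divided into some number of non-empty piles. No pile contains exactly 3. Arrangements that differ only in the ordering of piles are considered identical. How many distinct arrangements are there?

Listing the qualifying partitions of 9:
9
8+1
7+2
7+1+1
6+2+1
6+1+1+1
5+4
5+2+2
5+2+1+1
5+1+1+1+1
4+4+1
4+2+2+1
4+2+1+1+1
4+1+1+1+1+1
2+2+2+2+1
2+2+2+1+1+1
2+2+1+1+1+1+1
2+1+1+1+1+1+1+1
1+1+1+1+1+1+1+1+1

19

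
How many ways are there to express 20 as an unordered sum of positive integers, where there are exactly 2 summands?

Enumerating:
1, 19
2, 18
3, 17
4, 16
5, 15
6, 14
7, 13
8, 12
9, 11
10, 10
Counting gives 10.

10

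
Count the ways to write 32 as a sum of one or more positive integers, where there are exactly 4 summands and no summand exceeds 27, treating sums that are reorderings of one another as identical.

There are 247 such partitions.

247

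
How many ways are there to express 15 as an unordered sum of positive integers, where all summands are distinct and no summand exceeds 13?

The partitions of 15 that satisfy the conditions:
2,13
3,12
1,2,12
4,11
1,3,11
5,10
1,4,10
2,3,10
6,9
1,5,9
2,4,9
1,2,3,9
7,8
1,6,8
2,5,8
3,4,8
1,2,4,8
2,6,7
3,5,7
1,2,5,7
1,3,4,7
4,5,6
1,3,5,6
2,3,4,6
1,2,3,4,5
Counting gives 25.

25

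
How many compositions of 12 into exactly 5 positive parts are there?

330

By stars and bars with positive parts, the count is C(11,4) = 330.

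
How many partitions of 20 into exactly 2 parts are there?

Enumerating:
1 + 19
2 + 18
3 + 17
4 + 16
5 + 15
6 + 14
7 + 13
8 + 12
9 + 11
10 + 10

10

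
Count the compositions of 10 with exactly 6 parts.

126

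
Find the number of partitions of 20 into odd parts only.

64

A partial list (first 12 by largest part):
19+1
17+3
17+1+1+1
15+5
15+3+1+1
15+1+1+1+1+1
13+7
13+5+1+1
13+3+3+1
13+3+1+1+1+1
13+1+1+1+1+1+1+1
11+9
…and 52 more, for 64 total.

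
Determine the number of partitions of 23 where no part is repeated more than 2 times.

355

Direct enumeration gives 355 partitions.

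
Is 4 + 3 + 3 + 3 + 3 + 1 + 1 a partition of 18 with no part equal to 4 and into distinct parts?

No

The parts sum to 18, and the condition 'no summand equals 4' is violated.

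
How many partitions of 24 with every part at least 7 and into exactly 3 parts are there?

3

Enumerating:
10 + 7 + 7
9 + 8 + 7
8 + 8 + 8
That's 3 in total.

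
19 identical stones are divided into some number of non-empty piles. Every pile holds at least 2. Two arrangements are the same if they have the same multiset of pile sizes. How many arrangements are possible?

105

A full systematic count gives 105.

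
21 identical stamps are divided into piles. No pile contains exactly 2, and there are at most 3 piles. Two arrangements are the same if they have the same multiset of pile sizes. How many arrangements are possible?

38

A partial list (first 12 by largest part):
21
20, 1
19, 1, 1
18, 3
17, 4
17, 3, 1
16, 5
16, 4, 1
15, 6
15, 5, 1
15, 3, 3
14, 7
…and 26 more, for 38 total.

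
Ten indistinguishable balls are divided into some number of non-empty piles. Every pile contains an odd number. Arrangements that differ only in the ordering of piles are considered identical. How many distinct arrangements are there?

10

They are:
9,1
7,3
7,1,1,1
5,5
5,3,1,1
5,1,1,1,1,1
3,3,3,1
3,3,1,1,1,1
3,1,1,1,1,1,1,1
1,1,1,1,1,1,1,1,1,1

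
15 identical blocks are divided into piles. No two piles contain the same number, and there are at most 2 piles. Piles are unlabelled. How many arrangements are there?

8

Listing the qualifying partitions of 15:
15
14+1
13+2
12+3
11+4
10+5
9+6
8+7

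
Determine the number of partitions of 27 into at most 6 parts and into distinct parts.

192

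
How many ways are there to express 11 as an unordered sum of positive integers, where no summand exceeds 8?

52

There are too many to list fully; the first 12 (by largest part) are:
8 + 3
8 + 2 + 1
8 + 1 + 1 + 1
7 + 4
7 + 3 + 1
7 + 2 + 2
7 + 2 + 1 + 1
7 + 1 + 1 + 1 + 1
6 + 5
6 + 4 + 1
6 + 3 + 2
6 + 3 + 1 + 1
…and 40 more, for 52 total.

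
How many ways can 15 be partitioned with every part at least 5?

5

They are:
15
10 + 5
9 + 6
8 + 7
5 + 5 + 5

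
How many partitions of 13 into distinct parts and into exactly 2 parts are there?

6

They are:
12+1
11+2
10+3
9+4
8+5
7+6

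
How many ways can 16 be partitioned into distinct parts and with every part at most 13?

29

There are too many to list fully; the first 12 (by largest part) are:
13+3
13+2+1
12+4
12+3+1
11+5
11+4+1
11+3+2
10+6
10+5+1
10+4+2
10+3+2+1
9+7
…and 17 more, for 29 total.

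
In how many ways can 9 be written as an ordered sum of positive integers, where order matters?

256

There are 8 gaps and each independently is a cut or not, giving 2^8 = 256.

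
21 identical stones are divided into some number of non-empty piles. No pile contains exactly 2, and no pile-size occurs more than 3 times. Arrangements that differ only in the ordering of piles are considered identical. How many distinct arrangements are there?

166

Enumerating by decreasing first part gives 166 partitions in all.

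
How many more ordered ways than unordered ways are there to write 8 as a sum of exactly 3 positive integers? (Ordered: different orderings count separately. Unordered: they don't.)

Compositions: C(7,2) = 21.
Partitions of 8 into exactly 3 parts: 5.
Difference: 21 − 5 = 16.

16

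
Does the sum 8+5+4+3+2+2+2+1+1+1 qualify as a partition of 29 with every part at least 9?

No

The parts sum to 29, and the condition 'every summand is at least 9' is violated.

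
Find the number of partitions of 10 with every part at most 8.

40

There are too many to list fully; the first 12 (by largest part) are:
8, 2
8, 1, 1
7, 3
7, 2, 1
7, 1, 1, 1
6, 4
6, 3, 1
6, 2, 2
6, 2, 1, 1
6, 1, 1, 1, 1
5, 5
5, 4, 1
…and 28 more, for 40 total.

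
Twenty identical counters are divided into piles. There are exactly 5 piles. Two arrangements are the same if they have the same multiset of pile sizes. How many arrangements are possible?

84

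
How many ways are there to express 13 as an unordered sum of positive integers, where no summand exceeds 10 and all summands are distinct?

Listing the qualifying partitions of 13:
10+3
10+2+1
9+4
9+3+1
8+5
8+4+1
8+3+2
7+6
7+5+1
7+4+2
7+3+2+1
6+5+2
6+4+3
6+4+2+1
5+4+3+1
That's 15 in total.

15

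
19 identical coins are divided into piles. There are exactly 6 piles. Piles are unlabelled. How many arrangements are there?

71

Counting exhaustively, 71 partitions satisfy the conditions.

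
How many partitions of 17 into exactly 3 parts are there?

24

They are:
1,1,15
1,2,14
1,3,13
2,2,13
1,4,12
2,3,12
1,5,11
2,4,11
3,3,11
1,6,10
2,5,10
3,4,10
1,7,9
2,6,9
3,5,9
4,4,9
1,8,8
2,7,8
3,6,8
4,5,8
3,7,7
4,6,7
5,5,7
5,6,6
Counting gives 24.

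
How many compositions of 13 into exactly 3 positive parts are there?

Equivalently, choose which 2 of the 12 gaps become plus signs: C(12,2) = 66.

66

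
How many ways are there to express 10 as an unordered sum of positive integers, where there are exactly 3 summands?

Enumerating:
8, 1, 1
7, 2, 1
6, 3, 1
6, 2, 2
5, 4, 1
5, 3, 2
4, 4, 2
4, 3, 3
Counting gives 8.

8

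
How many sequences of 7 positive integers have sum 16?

5005

Equivalently, choose which 6 of the 15 gaps become plus signs: C(15,6) = 5005.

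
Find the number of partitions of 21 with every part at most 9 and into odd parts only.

There are too many to list fully; the first 12 (by largest part) are:
9, 9, 3
9, 9, 1, 1, 1
9, 7, 5
9, 7, 3, 1, 1
9, 7, 1, 1, 1, 1, 1
9, 5, 5, 1, 1
9, 5, 3, 3, 1
9, 5, 3, 1, 1, 1, 1
9, 5, 1, 1, 1, 1, 1, 1, 1
9, 3, 3, 3, 3
9, 3, 3, 3, 1, 1, 1
9, 3, 3, 1, 1, 1, 1, 1, 1
…and 40 more, for 52 total.

52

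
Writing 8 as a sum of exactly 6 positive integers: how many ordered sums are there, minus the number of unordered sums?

19

Ordered (compositions into 6 parts): C(7,5) = 21.
Partitions of 8 into exactly 6 parts: 2.
Difference: 21 − 2 = 19.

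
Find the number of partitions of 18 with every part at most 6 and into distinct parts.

2

Enumerating:
6 + 5 + 4 + 3
6 + 5 + 4 + 2 + 1
That's 2 in total.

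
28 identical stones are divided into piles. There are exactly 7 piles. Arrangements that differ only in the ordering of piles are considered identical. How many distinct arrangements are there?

436

Systematic enumeration (by largest part, then next-largest, …) yields 436.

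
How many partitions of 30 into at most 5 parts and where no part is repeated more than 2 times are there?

Counting exhaustively, 599 partitions satisfy the conditions.

599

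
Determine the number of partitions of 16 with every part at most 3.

30

A partial list (first 12 by largest part):
1, 3, 3, 3, 3, 3
2, 2, 3, 3, 3, 3
1, 1, 2, 3, 3, 3, 3
1, 1, 1, 1, 3, 3, 3, 3
1, 2, 2, 2, 3, 3, 3
1, 1, 1, 2, 2, 3, 3, 3
1, 1, 1, 1, 1, 2, 3, 3, 3
1, 1, 1, 1, 1, 1, 1, 3, 3, 3
2, 2, 2, 2, 2, 3, 3
1, 1, 2, 2, 2, 2, 3, 3
1, 1, 1, 1, 2, 2, 2, 3, 3
1, 1, 1, 1, 1, 1, 2, 2, 3, 3
…and 18 more, for 30 total.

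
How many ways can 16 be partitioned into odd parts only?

32

There are too many to list fully; the first 12 (by largest part) are:
15 + 1
13 + 3
13 + 1 + 1 + 1
11 + 5
11 + 3 + 1 + 1
11 + 1 + 1 + 1 + 1 + 1
9 + 7
9 + 5 + 1 + 1
9 + 3 + 3 + 1
9 + 3 + 1 + 1 + 1 + 1
9 + 1 + 1 + 1 + 1 + 1 + 1 + 1
7 + 7 + 1 + 1
…and 20 more, for 32 total.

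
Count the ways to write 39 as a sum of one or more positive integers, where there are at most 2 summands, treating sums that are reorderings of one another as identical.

20

The partitions of 39 that satisfy the conditions:
39
38+1
37+2
36+3
35+4
34+5
33+6
32+7
31+8
30+9
29+10
28+11
27+12
26+13
25+14
24+15
23+16
22+17
21+18
20+19
That's 20 in total.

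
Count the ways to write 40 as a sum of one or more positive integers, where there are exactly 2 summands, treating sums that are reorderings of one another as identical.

The partitions of 40 that satisfy the conditions:
1, 39
2, 38
3, 37
4, 36
5, 35
6, 34
7, 33
8, 32
9, 31
10, 30
11, 29
12, 28
13, 27
14, 26
15, 25
16, 24
17, 23
18, 22
19, 21
20, 20

20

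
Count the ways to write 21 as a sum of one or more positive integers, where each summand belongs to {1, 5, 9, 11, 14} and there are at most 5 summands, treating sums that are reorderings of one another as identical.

Listing the qualifying partitions of 21:
14 + 5 + 1 + 1
11 + 9 + 1
11 + 5 + 5
9 + 9 + 1 + 1 + 1
9 + 5 + 5 + 1 + 1
5 + 5 + 5 + 5 + 1

6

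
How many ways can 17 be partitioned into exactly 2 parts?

They are:
1,16
2,15
3,14
4,13
5,12
6,11
7,10
8,9

8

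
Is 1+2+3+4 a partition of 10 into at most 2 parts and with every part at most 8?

The parts sum to 10, and the condition 'there are at most 2 summands' is violated.

No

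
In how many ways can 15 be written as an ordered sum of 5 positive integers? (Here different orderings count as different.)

1001

A composition of 15 into 5 positive parts is chosen by placing 4 dividers among the 14 gaps between 15 units: C(14,4) = 1001.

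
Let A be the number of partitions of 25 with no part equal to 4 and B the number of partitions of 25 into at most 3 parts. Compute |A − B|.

Partitions of 25 with no part equal to 4: 1166.
Partitions of 25 into at most 3 parts: 65.
|1166 − 65| = 1101.

1101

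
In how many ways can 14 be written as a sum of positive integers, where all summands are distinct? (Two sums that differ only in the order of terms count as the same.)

Listing the qualifying partitions of 14:
14
13,1
12,2
11,3
11,2,1
10,4
10,3,1
9,5
9,4,1
9,3,2
8,6
8,5,1
8,4,2
8,3,2,1
7,6,1
7,5,2
7,4,3
7,4,2,1
6,5,3
6,5,2,1
6,4,3,1
5,4,3,2
Counting gives 22.

22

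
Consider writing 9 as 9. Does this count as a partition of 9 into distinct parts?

The parts sum to 9, and the condition 'all summands are distinct' holds.

Yes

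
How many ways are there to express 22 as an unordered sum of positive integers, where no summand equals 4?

A full systematic count gives 617.

617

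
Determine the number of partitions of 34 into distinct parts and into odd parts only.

There are too many to list fully; the first 12 (by largest part) are:
33+1
31+3
29+5
27+7
25+9
25+5+3+1
23+11
23+7+3+1
21+13
21+9+3+1
21+7+5+1
19+15
…and 14 more, for 26 total.

26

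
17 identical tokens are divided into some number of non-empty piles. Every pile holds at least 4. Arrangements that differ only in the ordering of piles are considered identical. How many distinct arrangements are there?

The partitions of 17 that satisfy the conditions:
17
13+4
12+5
11+6
10+7
9+8
9+4+4
8+5+4
7+6+4
7+5+5
6+6+5
5+4+4+4

12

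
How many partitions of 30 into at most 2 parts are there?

16

They are:
30
29 + 1
28 + 2
27 + 3
26 + 4
25 + 5
24 + 6
23 + 7
22 + 8
21 + 9
20 + 10
19 + 11
18 + 12
17 + 13
16 + 14
15 + 15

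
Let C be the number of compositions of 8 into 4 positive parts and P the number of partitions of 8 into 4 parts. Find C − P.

30

Compositions: C(7,3) = 35.
Partitions of 8 into exactly 4 parts: 5.
Difference: 35 − 5 = 30.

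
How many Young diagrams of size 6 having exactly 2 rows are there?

The partitions of 6 that satisfy the conditions:
5+1
4+2
3+3

3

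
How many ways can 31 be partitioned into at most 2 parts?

They are:
31
30 + 1
29 + 2
28 + 3
27 + 4
26 + 5
25 + 6
24 + 7
23 + 8
22 + 9
21 + 10
20 + 11
19 + 12
18 + 13
17 + 14
16 + 15
Counting gives 16.

16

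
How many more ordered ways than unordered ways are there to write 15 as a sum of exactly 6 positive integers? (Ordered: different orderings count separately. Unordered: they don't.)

Compositions: C(14,5) = 2002.
Partitions of 15 into exactly 6 parts: 26.
Difference: 2002 − 26 = 1976.

1976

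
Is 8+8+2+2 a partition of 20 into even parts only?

The parts sum to 20, and the condition 'every summand is even' holds.

Yes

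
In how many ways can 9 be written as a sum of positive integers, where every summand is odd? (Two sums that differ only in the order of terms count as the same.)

The partitions of 9 that satisfy the conditions:
9
7,1,1
5,3,1
5,1,1,1,1
3,3,3
3,3,1,1,1
3,1,1,1,1,1,1
1,1,1,1,1,1,1,1,1
That's 8 in total.

8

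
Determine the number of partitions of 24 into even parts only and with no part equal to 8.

A partial list (first 12 by largest part):
24
22, 2
20, 4
20, 2, 2
18, 6
18, 4, 2
18, 2, 2, 2
16, 6, 2
16, 4, 4
16, 4, 2, 2
16, 2, 2, 2, 2
14, 10
…and 43 more, for 55 total.

55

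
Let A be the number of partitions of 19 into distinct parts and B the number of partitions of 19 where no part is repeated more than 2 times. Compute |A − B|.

Partitions of 19 into distinct parts: 54.
Partitions of 19 where no part is repeated more than 2 times: 163.
|54 − 163| = 109.

109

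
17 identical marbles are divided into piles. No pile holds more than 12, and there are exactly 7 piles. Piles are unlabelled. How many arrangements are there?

38

There are too many to list fully; the first 12 (by largest part) are:
11 + 1 + 1 + 1 + 1 + 1 + 1
10 + 2 + 1 + 1 + 1 + 1 + 1
9 + 3 + 1 + 1 + 1 + 1 + 1
9 + 2 + 2 + 1 + 1 + 1 + 1
8 + 4 + 1 + 1 + 1 + 1 + 1
8 + 3 + 2 + 1 + 1 + 1 + 1
8 + 2 + 2 + 2 + 1 + 1 + 1
7 + 5 + 1 + 1 + 1 + 1 + 1
7 + 4 + 2 + 1 + 1 + 1 + 1
7 + 3 + 3 + 1 + 1 + 1 + 1
7 + 3 + 2 + 2 + 1 + 1 + 1
7 + 2 + 2 + 2 + 2 + 1 + 1
…and 26 more, for 38 total.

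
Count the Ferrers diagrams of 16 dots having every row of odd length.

There are too many to list fully; the first 12 (by largest part) are:
15 + 1
13 + 3
13 + 1 + 1 + 1
11 + 5
11 + 3 + 1 + 1
11 + 1 + 1 + 1 + 1 + 1
9 + 7
9 + 5 + 1 + 1
9 + 3 + 3 + 1
9 + 3 + 1 + 1 + 1 + 1
9 + 1 + 1 + 1 + 1 + 1 + 1 + 1
7 + 7 + 1 + 1
…and 20 more, for 32 total.

32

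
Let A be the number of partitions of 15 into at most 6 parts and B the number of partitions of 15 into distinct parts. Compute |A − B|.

83

Partitions of 15 into at most 6 parts: 110.
Partitions of 15 into distinct parts: 27.
|110 − 27| = 83.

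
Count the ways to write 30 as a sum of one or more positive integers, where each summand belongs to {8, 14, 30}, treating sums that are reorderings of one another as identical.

The partitions of 30 that satisfy the conditions:
30
14, 8, 8
Counting gives 2.

2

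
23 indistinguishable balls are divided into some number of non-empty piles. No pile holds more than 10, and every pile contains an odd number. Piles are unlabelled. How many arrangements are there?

65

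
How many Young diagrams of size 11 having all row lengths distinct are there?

They are:
11
1+10
2+9
3+8
1+2+8
4+7
1+3+7
5+6
1+4+6
2+3+6
2+4+5
1+2+3+5
Counting gives 12.

12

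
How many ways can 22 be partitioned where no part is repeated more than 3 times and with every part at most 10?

341

A full systematic count gives 341.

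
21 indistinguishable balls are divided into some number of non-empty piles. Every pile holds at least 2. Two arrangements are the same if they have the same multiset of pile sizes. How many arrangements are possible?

165

Direct enumeration gives 165 partitions.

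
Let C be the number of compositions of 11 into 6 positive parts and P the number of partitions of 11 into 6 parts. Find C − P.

Ordered (compositions into 6 parts): C(10,5) = 252.
Unordered (partitions into 6 parts): 7.
Difference: 252 − 7 = 245.

245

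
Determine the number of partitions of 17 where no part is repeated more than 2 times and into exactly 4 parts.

34

A partial list (first 12 by largest part):
13,2,1,1
12,3,1,1
12,2,2,1
11,4,1,1
11,3,2,1
10,5,1,1
10,4,2,1
10,3,3,1
10,3,2,2
9,6,1,1
9,5,2,1
9,4,3,1
…and 22 more, for 34 total.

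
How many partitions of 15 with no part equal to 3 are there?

99

There are 99 such partitions.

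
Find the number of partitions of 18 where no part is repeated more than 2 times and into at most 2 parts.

They are:
18
17+1
16+2
15+3
14+4
13+5
12+6
11+7
10+8
9+9
Counting gives 10.

10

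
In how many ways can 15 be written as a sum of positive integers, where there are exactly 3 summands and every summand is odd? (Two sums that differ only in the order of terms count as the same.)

The partitions of 15 that satisfy the conditions:
1, 1, 13
1, 3, 11
1, 5, 9
3, 3, 9
1, 7, 7
3, 5, 7
5, 5, 5

7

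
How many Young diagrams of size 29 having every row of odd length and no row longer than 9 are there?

124

A full systematic count gives 124.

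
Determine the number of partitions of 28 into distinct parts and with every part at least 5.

26

A partial list (first 12 by largest part):
28
23 + 5
22 + 6
21 + 7
20 + 8
19 + 9
18 + 10
17 + 11
17 + 6 + 5
16 + 12
16 + 7 + 5
15 + 13
…and 14 more, for 26 total.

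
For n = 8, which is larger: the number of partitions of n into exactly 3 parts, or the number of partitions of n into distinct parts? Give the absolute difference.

1

Partitions of 8 into exactly 3 parts: 5.
Partitions of 8 into distinct parts: 6.
|5 − 6| = 1.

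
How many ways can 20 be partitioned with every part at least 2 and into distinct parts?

35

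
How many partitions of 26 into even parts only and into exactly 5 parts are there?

18

They are:
18+2+2+2+2
16+4+2+2+2
14+6+2+2+2
14+4+4+2+2
12+8+2+2+2
12+6+4+2+2
12+4+4+4+2
10+10+2+2+2
10+8+4+2+2
10+6+6+2+2
10+6+4+4+2
10+4+4+4+4
8+8+6+2+2
8+8+4+4+2
8+6+6+4+2
8+6+4+4+4
6+6+6+6+2
6+6+6+4+4
That's 18 in total.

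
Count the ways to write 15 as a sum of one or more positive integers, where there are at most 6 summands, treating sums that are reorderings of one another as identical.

Direct enumeration gives 110 partitions.

110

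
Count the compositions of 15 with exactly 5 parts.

Equivalently, choose which 4 of the 14 gaps become plus signs: C(14,4) = 1001.

1001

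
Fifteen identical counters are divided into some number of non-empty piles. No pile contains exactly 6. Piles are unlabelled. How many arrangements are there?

A full systematic count gives 146.

146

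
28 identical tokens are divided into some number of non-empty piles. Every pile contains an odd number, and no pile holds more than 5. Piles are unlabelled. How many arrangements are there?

35

There are too many to list fully; the first 12 (by largest part) are:
3, 5, 5, 5, 5, 5
1, 1, 1, 5, 5, 5, 5, 5
1, 1, 3, 3, 5, 5, 5, 5
1, 1, 1, 1, 1, 3, 5, 5, 5, 5
1, 1, 1, 1, 1, 1, 1, 1, 5, 5, 5, 5
1, 3, 3, 3, 3, 5, 5, 5
1, 1, 1, 1, 3, 3, 3, 5, 5, 5
1, 1, 1, 1, 1, 1, 1, 3, 3, 5, 5, 5
1, 1, 1, 1, 1, 1, 1, 1, 1, 1, 3, 5, 5, 5
1, 1, 1, 1, 1, 1, 1, 1, 1, 1, 1, 1, 1, 5, 5, 5
3, 3, 3, 3, 3, 3, 5, 5
1, 1, 1, 3, 3, 3, 3, 3, 5, 5
…and 23 more, for 35 total.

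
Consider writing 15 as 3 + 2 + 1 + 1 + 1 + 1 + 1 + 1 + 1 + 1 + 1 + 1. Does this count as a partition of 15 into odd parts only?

No

The parts sum to 15, and the condition 'every summand is odd' is violated.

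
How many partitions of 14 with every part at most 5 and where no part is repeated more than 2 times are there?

15

The partitions of 14 that satisfy the conditions:
4, 5, 5
1, 3, 5, 5
2, 2, 5, 5
1, 1, 2, 5, 5
1, 4, 4, 5
2, 3, 4, 5
1, 1, 3, 4, 5
1, 2, 2, 4, 5
1, 2, 3, 3, 5
1, 1, 2, 2, 3, 5
3, 3, 4, 4
1, 2, 3, 4, 4
1, 1, 2, 2, 4, 4
2, 2, 3, 3, 4
1, 1, 2, 3, 3, 4
Counting gives 15.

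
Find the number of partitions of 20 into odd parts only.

A partial list (first 12 by largest part):
19, 1
17, 3
17, 1, 1, 1
15, 5
15, 3, 1, 1
15, 1, 1, 1, 1, 1
13, 7
13, 5, 1, 1
13, 3, 3, 1
13, 3, 1, 1, 1, 1
13, 1, 1, 1, 1, 1, 1, 1
11, 9
…and 52 more, for 64 total.

64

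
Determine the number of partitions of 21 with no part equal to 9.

Systematic enumeration (by largest part, then next-largest, …) yields 715.

715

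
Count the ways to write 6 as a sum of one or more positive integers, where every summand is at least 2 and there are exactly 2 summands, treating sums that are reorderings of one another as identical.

They are:
4,2
3,3

2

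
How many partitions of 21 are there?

792

Enumerating by decreasing first part gives 792 partitions in all.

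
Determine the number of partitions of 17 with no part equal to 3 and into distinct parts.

They are:
17
16+1
15+2
14+2+1
13+4
12+5
12+4+1
11+6
11+5+1
11+4+2
10+7
10+6+1
10+5+2
10+4+2+1
9+8
9+7+1
9+6+2
9+5+2+1
8+7+2
8+6+2+1
8+5+4
7+6+4
7+5+4+1
6+5+4+2

24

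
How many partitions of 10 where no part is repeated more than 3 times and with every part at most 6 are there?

Listing the qualifying partitions of 10:
6, 4
6, 3, 1
6, 2, 2
6, 2, 1, 1
5, 5
5, 4, 1
5, 3, 2
5, 3, 1, 1
5, 2, 2, 1
5, 2, 1, 1, 1
4, 4, 2
4, 4, 1, 1
4, 3, 3
4, 3, 2, 1
4, 3, 1, 1, 1
4, 2, 2, 2
4, 2, 2, 1, 1
3, 3, 3, 1
3, 3, 2, 2
3, 3, 2, 1, 1
3, 2, 2, 2, 1
3, 2, 2, 1, 1, 1

22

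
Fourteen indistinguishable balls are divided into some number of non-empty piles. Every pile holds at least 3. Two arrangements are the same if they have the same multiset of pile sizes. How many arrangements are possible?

13

Enumerating:
14
11 + 3
10 + 4
9 + 5
8 + 6
8 + 3 + 3
7 + 7
7 + 4 + 3
6 + 5 + 3
6 + 4 + 4
5 + 5 + 4
5 + 3 + 3 + 3
4 + 4 + 3 + 3
That's 13 in total.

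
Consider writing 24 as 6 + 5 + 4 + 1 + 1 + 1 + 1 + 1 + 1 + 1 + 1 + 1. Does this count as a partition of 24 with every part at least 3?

No

The parts sum to 24, and the condition 'every summand is at least 3' is violated.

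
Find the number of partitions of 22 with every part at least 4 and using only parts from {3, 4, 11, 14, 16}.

2

The partitions of 22 that satisfy the conditions:
14, 4, 4
11, 11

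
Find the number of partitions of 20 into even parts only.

A partial list (first 12 by largest part):
20
18,2
16,4
16,2,2
14,6
14,4,2
14,2,2,2
12,8
12,6,2
12,4,4
12,4,2,2
12,2,2,2,2
…and 30 more, for 42 total.

42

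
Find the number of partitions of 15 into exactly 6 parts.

26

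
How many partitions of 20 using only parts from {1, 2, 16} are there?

14

Enumerating:
16+2+2
16+2+1+1
16+1+1+1+1
2+2+2+2+2+2+2+2+2+2
2+2+2+2+2+2+2+2+2+1+1
2+2+2+2+2+2+2+2+1+1+1+1
2+2+2+2+2+2+2+1+1+1+1+1+1
2+2+2+2+2+2+1+1+1+1+1+1+1+1
2+2+2+2+2+1+1+1+1+1+1+1+1+1+1
2+2+2+2+1+1+1+1+1+1+1+1+1+1+1+1
2+2+2+1+1+1+1+1+1+1+1+1+1+1+1+1+1
2+2+1+1+1+1+1+1+1+1+1+1+1+1+1+1+1+1
2+1+1+1+1+1+1+1+1+1+1+1+1+1+1+1+1+1+1
1+1+1+1+1+1+1+1+1+1+1+1+1+1+1+1+1+1+1+1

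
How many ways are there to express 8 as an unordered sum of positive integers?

They are:
8
7+1
6+2
6+1+1
5+3
5+2+1
5+1+1+1
4+4
4+3+1
4+2+2
4+2+1+1
4+1+1+1+1
3+3+2
3+3+1+1
3+2+2+1
3+2+1+1+1
3+1+1+1+1+1
2+2+2+2
2+2+2+1+1
2+2+1+1+1+1
2+1+1+1+1+1+1
1+1+1+1+1+1+1+1

22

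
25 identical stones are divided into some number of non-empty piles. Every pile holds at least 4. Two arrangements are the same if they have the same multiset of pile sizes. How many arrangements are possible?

A partial list (first 12 by largest part):
25
21 + 4
20 + 5
19 + 6
18 + 7
17 + 8
17 + 4 + 4
16 + 9
16 + 5 + 4
15 + 10
15 + 6 + 4
15 + 5 + 5
…and 45 more, for 57 total.

57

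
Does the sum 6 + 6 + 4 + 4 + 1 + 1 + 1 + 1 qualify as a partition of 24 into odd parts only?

No

The parts sum to 24, and the condition 'every summand is odd' is violated.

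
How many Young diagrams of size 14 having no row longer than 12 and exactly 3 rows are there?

16

The partitions of 14 that satisfy the conditions:
1,1,12
1,2,11
1,3,10
2,2,10
1,4,9
2,3,9
1,5,8
2,4,8
3,3,8
1,6,7
2,5,7
3,4,7
2,6,6
3,5,6
4,4,6
4,5,5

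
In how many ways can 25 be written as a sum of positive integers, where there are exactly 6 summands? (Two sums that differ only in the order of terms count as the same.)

235

There are 235 such partitions.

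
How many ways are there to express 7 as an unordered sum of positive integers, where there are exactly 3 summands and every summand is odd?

2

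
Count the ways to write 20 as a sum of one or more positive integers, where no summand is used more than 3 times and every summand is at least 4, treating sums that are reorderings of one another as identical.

22

They are:
20
16, 4
15, 5
14, 6
13, 7
12, 8
12, 4, 4
11, 9
11, 5, 4
10, 10
10, 6, 4
10, 5, 5
9, 7, 4
9, 6, 5
8, 8, 4
8, 7, 5
8, 6, 6
8, 4, 4, 4
7, 7, 6
7, 5, 4, 4
6, 6, 4, 4
6, 5, 5, 4
That's 22 in total.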